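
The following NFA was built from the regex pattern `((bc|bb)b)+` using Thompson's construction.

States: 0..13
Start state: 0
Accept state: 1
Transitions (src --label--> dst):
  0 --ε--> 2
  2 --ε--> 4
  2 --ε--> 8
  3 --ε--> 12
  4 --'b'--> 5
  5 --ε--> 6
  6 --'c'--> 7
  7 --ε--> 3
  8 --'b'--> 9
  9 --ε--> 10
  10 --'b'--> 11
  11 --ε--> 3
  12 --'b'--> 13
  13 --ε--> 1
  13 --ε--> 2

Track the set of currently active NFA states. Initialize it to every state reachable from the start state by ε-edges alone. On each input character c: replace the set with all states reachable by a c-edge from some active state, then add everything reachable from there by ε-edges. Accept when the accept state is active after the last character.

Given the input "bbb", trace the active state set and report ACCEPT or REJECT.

Answer: ACCEPT

Trace:
start: ε-closure({0}) = {0,2,4,8}
'b' @ 1: {5,6,9,10}
'b' @ 2: {3,11,12}
'b' @ 3: {1,2,4,8,13}  [accepting]
after full input: {1,2,4,8,13}  (accept=1 in)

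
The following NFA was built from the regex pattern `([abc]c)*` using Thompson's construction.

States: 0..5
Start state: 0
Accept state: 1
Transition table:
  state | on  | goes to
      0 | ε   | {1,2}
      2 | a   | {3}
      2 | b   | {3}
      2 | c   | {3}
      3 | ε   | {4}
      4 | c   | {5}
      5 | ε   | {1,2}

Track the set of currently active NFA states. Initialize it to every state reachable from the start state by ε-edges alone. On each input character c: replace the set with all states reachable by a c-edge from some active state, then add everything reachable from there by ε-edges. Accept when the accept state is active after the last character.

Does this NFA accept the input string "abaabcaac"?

Answer: REJECT

Steps:
initial (ε-close {0}): {0,1,2}
'a' @ 1: {3,4}
'b' @ 2: {}  — no active states
rest 'aabcaac' ignored (set empty)
end set {} — state 1 not in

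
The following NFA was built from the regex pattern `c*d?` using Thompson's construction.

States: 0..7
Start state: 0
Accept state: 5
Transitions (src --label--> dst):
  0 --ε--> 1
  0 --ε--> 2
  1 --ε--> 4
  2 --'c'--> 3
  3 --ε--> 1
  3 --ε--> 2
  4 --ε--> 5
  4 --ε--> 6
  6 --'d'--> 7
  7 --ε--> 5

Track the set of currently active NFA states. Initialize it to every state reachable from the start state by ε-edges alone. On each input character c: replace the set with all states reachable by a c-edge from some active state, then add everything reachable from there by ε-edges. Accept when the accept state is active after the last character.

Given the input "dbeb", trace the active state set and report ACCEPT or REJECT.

S₀ = ε-closure({0}) = {0,1,2,4,5,6}
'd' @ 1: {5,7}  ✓accept
'b' @ 2: {}  — no active states
rest 'eb' ignored (set empty)
end set {} — state 5 not in

Answer: REJECT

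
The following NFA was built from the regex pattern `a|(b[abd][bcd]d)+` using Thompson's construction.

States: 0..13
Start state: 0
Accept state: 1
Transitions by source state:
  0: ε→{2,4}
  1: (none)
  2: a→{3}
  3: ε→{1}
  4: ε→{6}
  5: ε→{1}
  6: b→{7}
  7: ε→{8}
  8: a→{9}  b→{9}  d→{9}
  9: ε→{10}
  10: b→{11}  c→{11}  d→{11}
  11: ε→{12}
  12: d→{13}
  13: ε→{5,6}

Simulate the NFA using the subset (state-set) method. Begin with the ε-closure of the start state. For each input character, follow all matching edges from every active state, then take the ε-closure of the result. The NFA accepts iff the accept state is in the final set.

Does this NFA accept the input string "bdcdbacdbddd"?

start: ε-closure({0}) = {0,2,4,6}
'b' @ 1: {7,8}
'd' @ 2: {9,10}
'c' @ 3: {11,12}
'd' @ 4: {1,5,6,13}  (accept∈set)
'b' @ 5: {7,8}
'a' @ 6: {9,10}
'c' @ 7: {11,12}
'd' @ 8: {1,5,6,13}  (accept∈set)
'b' @ 9: {7,8}
'd' @ 10: {9,10}
'd' @ 11: {11,12}
'd' @ 12: {1,5,6,13}  (accept∈set)
after full input: {1,5,6,13}  (accept=1 in)

Answer: ACCEPT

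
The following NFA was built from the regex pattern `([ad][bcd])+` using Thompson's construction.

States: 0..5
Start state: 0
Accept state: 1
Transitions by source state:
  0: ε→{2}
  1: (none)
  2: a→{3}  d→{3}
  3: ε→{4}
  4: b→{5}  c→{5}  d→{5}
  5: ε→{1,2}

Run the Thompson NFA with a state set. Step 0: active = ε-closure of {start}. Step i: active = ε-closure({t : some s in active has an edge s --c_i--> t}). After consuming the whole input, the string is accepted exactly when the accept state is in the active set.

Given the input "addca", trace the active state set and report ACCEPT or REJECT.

Answer: REJECT

Derivation:
initial (ε-close {0}): {0,2}
'a' @ 1: {3,4}
'd' @ 2: {1,2,5}  (accept∈set)
'd' @ 3: {3,4}
'c' @ 4: {1,2,5}  (accept∈set)
'a' @ 5: {3,4}
after full input: {3,4}  (accept=1 not in)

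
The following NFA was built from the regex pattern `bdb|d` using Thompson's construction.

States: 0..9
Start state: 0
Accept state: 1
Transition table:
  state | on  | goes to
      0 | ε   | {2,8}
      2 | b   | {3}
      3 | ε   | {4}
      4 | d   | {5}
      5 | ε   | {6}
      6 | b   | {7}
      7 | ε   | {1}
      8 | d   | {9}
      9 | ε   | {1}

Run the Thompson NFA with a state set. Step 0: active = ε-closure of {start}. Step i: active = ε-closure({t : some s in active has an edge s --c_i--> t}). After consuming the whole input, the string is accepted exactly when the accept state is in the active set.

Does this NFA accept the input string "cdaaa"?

initial (ε-close {0}): {0,2,8}
'c' @ 1: {}  — state set empty
rest 'daaa' ignored (set empty)
end set {} — state 1 not in

Answer: REJECT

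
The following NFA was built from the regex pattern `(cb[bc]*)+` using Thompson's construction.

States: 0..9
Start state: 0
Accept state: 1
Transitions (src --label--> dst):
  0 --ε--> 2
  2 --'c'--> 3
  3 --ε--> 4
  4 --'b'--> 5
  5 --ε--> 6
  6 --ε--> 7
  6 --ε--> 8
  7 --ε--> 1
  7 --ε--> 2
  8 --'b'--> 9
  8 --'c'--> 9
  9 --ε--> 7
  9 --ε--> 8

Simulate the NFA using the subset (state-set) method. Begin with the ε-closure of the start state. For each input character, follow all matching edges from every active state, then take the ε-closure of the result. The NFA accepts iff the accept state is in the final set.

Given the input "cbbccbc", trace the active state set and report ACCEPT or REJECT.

initial (ε-close {0}): {0,2}
'c' @ 1: {3,4}
'b' @ 2: {1,2,5,6,7,8}  [accepting]
'b' @ 3: {1,2,7,8,9}  [accepting]
'c' @ 4: {1,2,3,4,7,8,9}  [accepting]
'c' @ 5: {1,2,3,4,7,8,9}  [accepting]
'b' @ 6: {1,2,5,6,7,8,9}  [accepting]
'c' @ 7: {1,2,3,4,7,8,9}  [accepting]
end set {1,2,3,4,7,8,9} — state 1 in

Answer: ACCEPT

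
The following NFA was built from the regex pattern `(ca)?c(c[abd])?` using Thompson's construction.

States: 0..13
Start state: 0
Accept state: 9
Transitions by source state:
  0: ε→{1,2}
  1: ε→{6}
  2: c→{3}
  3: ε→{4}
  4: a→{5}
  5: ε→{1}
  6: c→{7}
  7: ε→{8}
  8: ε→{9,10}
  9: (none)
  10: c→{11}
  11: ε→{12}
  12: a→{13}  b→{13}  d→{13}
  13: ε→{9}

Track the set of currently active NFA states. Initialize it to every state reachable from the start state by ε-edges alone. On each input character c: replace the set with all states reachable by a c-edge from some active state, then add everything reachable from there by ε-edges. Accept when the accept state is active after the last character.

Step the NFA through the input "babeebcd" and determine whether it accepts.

Answer: REJECT

Steps:
start: ε-closure({0}) = {0,1,2,6}
'b' @ 1: {}  — state set empty
rest 'abeebcd' ignored (set empty)
final: {}; accept 9 not in set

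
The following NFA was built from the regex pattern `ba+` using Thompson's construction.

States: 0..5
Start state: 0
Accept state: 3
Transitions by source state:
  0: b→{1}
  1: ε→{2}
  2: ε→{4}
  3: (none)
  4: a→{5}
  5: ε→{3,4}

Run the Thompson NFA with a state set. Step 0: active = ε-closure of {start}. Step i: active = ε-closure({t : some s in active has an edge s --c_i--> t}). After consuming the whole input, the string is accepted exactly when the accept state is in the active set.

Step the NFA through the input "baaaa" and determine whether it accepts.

start: ε-closure({0}) = {0}
'b' @ 1: {1,2,4}
'a' @ 2: {3,4,5}  (accept∈set)
'a' @ 3: {3,4,5}  (accept∈set)
'a' @ 4: {3,4,5}  (accept∈set)
'a' @ 5: {3,4,5}  (accept∈set)
end set {3,4,5} — state 3 in

Answer: ACCEPT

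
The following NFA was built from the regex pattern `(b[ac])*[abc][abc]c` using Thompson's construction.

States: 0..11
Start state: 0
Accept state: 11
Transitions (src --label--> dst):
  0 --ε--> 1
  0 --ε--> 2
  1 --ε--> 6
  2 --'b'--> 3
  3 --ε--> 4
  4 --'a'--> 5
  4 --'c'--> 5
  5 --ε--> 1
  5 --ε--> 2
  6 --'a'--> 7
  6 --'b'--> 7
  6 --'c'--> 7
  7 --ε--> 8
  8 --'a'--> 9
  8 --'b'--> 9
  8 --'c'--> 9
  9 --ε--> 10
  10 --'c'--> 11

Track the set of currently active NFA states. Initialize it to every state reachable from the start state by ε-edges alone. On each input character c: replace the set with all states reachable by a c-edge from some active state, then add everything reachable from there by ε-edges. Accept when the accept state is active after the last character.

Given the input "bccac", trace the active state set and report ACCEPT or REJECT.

Answer: ACCEPT

Derivation:
start: ε-closure({0}) = {0,1,2,6}
'b' @ 1: {3,4,7,8}
'c' @ 2: {1,2,5,6,9,10}
'c' @ 3: {7,8,11}  ✓accept
'a' @ 4: {9,10}
'c' @ 5: {11}  ✓accept
final: {11}; accept 11 in set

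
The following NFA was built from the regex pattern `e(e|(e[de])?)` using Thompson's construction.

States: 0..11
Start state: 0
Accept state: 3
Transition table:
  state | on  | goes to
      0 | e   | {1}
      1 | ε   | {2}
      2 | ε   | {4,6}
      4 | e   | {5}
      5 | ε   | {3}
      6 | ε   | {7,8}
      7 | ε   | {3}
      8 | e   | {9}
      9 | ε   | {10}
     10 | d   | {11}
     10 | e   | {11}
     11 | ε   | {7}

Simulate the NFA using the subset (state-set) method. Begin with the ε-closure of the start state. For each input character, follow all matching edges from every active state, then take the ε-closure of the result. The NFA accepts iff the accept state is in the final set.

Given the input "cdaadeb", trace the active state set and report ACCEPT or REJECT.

Answer: REJECT

Steps:
start: ε-closure({0}) = {0}
'c' @ 1: {}  — dead — no transitions
rest 'daadeb' ignored (set empty)
final: {}; accept 3 not in set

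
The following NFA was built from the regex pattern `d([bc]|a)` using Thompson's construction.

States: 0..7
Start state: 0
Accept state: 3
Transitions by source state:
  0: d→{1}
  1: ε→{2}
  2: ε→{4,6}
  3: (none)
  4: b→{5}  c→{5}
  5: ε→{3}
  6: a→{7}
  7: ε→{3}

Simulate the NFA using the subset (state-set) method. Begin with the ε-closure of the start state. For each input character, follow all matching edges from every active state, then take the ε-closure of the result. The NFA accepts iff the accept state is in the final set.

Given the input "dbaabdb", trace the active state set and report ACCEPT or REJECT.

initial (ε-close {0}): {0}
'd' @ 1: {1,2,4,6}
'b' @ 2: {3,5}  (accept∈set)
'a' @ 3: {}  — dead — no transitions
rest 'abdb' ignored (set empty)
after full input: {}  (accept=3 not in)

Answer: REJECT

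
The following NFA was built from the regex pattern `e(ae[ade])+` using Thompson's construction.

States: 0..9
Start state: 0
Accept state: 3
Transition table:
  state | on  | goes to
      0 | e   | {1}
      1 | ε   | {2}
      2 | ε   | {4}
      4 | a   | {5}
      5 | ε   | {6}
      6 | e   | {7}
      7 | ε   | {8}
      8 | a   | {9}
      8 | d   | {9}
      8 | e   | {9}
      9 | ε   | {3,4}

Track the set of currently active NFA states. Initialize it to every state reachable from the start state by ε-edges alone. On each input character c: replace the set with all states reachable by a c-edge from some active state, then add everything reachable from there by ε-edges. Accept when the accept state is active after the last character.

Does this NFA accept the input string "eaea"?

Answer: ACCEPT

Derivation:
start: ε-closure({0}) = {0}
'e' @ 1: {1,2,4}
'a' @ 2: {5,6}
'e' @ 3: {7,8}
'a' @ 4: {3,4,9}  (accept∈set)
final: {3,4,9}; accept 3 in set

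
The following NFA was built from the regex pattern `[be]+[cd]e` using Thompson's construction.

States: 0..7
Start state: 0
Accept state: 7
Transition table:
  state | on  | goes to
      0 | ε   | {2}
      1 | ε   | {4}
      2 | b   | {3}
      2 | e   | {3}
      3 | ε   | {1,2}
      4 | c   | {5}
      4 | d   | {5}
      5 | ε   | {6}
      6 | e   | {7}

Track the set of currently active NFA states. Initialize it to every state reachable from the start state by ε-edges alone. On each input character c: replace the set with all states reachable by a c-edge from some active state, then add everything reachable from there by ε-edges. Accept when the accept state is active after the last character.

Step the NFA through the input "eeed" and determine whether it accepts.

initial (ε-close {0}): {0,2}
'e' @ 1: {1,2,3,4}
'e' @ 2: {1,2,3,4}
'e' @ 3: {1,2,3,4}
'd' @ 4: {5,6}
final: {5,6}; accept 7 not in set

Answer: REJECT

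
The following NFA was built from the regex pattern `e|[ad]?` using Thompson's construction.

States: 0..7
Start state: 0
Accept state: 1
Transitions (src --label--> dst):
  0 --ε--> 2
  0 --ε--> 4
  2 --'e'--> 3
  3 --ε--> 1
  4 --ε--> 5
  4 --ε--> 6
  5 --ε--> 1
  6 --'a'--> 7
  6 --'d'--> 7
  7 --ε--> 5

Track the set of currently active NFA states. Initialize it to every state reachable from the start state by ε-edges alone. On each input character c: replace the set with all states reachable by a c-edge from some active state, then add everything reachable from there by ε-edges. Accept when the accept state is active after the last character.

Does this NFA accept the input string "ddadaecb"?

Answer: REJECT

Trace:
start: ε-closure({0}) = {0,1,2,4,5,6}
'd' @ 1: {1,5,7}  (accept∈set)
'd' @ 2: {}  — state set empty
rest 'adaecb' ignored (set empty)
final: {}; accept 1 not in set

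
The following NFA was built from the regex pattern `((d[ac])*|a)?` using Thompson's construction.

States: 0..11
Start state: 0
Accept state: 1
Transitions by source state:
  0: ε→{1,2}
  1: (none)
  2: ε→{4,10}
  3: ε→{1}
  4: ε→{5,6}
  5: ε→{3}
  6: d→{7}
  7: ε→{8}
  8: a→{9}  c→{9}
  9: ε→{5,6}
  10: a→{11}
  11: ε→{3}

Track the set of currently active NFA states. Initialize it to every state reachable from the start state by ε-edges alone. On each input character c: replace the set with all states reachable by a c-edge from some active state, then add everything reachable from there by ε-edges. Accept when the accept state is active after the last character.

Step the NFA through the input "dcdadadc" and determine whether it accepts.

start: ε-closure({0}) = {0,1,2,3,4,5,6,10}
'd' @ 1: {7,8}
'c' @ 2: {1,3,5,6,9}  (accept∈set)
'd' @ 3: {7,8}
'a' @ 4: {1,3,5,6,9}  (accept∈set)
'd' @ 5: {7,8}
'a' @ 6: {1,3,5,6,9}  (accept∈set)
'd' @ 7: {7,8}
'c' @ 8: {1,3,5,6,9}  (accept∈set)
final: {1,3,5,6,9}; accept 1 in set

Answer: ACCEPT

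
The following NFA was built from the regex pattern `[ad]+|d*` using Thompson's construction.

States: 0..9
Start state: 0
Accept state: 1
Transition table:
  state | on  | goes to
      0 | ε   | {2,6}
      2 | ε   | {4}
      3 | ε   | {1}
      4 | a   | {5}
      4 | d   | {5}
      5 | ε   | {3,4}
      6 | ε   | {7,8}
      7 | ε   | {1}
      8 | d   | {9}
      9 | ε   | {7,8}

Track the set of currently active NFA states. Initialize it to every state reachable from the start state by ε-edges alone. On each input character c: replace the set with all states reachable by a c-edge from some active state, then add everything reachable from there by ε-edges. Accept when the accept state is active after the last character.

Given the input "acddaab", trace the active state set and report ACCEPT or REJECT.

start: ε-closure({0}) = {0,1,2,4,6,7,8}
'a' @ 1: {1,3,4,5}  ✓accept
'c' @ 2: {}  — dead — no transitions
rest 'ddaab' ignored (set empty)
end set {} — state 1 not in

Answer: REJECT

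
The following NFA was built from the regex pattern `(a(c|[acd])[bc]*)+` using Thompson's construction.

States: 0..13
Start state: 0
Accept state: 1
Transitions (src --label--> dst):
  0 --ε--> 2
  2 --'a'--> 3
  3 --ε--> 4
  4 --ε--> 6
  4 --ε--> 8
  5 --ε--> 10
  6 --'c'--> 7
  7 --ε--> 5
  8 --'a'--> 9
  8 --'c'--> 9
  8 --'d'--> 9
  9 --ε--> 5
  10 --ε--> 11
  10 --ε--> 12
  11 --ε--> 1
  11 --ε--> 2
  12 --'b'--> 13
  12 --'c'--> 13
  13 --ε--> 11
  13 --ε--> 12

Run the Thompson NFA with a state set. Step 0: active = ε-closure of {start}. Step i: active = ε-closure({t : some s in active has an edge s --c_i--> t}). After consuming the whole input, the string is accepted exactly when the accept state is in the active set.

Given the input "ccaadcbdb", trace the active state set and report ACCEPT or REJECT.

Answer: REJECT

Steps:
start: ε-closure({0}) = {0,2}
'c' @ 1: {}  — dead — no transitions
rest 'caadcbdb' ignored (set empty)
final: {}; accept 1 not in set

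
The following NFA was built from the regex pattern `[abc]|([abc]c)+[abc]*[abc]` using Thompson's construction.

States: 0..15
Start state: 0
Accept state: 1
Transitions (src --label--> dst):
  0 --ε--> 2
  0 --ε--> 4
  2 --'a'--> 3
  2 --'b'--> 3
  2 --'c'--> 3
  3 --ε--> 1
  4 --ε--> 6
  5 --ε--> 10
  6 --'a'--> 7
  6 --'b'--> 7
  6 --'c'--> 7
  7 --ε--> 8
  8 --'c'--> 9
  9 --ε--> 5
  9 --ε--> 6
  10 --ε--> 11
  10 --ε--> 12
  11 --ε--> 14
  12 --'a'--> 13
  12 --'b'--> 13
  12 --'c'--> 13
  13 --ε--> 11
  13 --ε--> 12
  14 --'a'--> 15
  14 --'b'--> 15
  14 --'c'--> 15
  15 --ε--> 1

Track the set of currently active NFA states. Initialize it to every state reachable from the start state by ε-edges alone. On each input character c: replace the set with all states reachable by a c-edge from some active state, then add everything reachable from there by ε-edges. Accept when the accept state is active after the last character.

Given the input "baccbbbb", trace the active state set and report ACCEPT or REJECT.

start: ε-closure({0}) = {0,2,4,6}
'b' @ 1: {1,3,7,8}  ✓accept
'a' @ 2: {}  — dead — no transitions
rest 'ccbbbb' ignored (set empty)
end set {} — state 1 not in

Answer: REJECT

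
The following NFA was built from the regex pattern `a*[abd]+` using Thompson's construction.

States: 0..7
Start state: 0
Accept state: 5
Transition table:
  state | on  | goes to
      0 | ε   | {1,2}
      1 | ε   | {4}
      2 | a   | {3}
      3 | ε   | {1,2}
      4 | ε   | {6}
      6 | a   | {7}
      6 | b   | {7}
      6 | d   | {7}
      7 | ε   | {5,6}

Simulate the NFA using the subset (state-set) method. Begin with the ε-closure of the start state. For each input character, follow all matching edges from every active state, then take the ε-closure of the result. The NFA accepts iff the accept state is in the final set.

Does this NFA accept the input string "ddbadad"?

Answer: ACCEPT

Steps:
initial (ε-close {0}): {0,1,2,4,6}
'd' @ 1: {5,6,7}  (accept∈set)
'd' @ 2: {5,6,7}  (accept∈set)
'b' @ 3: {5,6,7}  (accept∈set)
'a' @ 4: {5,6,7}  (accept∈set)
'd' @ 5: {5,6,7}  (accept∈set)
'a' @ 6: {5,6,7}  (accept∈set)
'd' @ 7: {5,6,7}  (accept∈set)
end set {5,6,7} — state 5 in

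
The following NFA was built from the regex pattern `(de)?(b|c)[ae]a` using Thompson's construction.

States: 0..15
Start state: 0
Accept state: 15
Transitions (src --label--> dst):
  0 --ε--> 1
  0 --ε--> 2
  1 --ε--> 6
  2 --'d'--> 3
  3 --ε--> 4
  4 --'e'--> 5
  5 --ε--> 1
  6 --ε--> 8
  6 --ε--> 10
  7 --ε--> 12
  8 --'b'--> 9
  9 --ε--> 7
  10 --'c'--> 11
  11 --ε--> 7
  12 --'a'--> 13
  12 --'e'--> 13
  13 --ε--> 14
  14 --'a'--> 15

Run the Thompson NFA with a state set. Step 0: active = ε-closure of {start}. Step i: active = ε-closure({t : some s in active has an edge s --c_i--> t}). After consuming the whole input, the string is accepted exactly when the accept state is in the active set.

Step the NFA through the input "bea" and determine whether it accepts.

start: ε-closure({0}) = {0,1,2,6,8,10}
'b' @ 1: {7,9,12}
'e' @ 2: {13,14}
'a' @ 3: {15}  ✓accept
end set {15} — state 15 in

Answer: ACCEPT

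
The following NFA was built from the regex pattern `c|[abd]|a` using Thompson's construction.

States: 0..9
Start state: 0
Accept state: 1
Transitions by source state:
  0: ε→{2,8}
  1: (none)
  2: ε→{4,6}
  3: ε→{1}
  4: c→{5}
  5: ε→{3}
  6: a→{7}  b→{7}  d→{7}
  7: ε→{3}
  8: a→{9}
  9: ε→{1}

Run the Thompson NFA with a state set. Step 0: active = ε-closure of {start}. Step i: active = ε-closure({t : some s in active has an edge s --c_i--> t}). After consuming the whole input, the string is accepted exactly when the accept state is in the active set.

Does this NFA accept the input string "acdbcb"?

start: ε-closure({0}) = {0,2,4,6,8}
'a' @ 1: {1,3,7,9}  (accept∈set)
'c' @ 2: {}  — no active states
rest 'dbcb' ignored (set empty)
final: {}; accept 1 not in set

Answer: REJECT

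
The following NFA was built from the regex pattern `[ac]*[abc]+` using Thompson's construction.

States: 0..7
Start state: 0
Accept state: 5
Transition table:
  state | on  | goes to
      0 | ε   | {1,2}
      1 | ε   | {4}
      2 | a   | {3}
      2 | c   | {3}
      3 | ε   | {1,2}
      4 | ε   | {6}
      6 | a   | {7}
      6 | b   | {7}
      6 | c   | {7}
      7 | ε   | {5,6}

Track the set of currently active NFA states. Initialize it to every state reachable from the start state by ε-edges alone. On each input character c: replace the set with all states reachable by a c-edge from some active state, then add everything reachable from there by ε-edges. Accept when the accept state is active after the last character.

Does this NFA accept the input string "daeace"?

S₀ = ε-closure({0}) = {0,1,2,4,6}
'd' @ 1: {}  — dead — no transitions
rest 'aeace' ignored (set empty)
after full input: {}  (accept=5 not in)

Answer: REJECT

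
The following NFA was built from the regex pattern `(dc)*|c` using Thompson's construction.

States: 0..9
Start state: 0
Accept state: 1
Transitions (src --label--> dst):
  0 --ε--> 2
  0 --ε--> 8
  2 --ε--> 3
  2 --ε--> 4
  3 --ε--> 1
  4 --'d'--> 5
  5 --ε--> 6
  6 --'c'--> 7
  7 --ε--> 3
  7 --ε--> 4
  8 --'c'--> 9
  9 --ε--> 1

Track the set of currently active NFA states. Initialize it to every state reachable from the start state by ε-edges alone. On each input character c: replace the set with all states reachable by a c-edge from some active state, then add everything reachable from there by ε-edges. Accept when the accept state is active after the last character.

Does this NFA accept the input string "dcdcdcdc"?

Answer: ACCEPT

Derivation:
initial (ε-close {0}): {0,1,2,3,4,8}
'd' @ 1: {5,6}
'c' @ 2: {1,3,4,7}  [accepting]
'd' @ 3: {5,6}
'c' @ 4: {1,3,4,7}  [accepting]
'd' @ 5: {5,6}
'c' @ 6: {1,3,4,7}  [accepting]
'd' @ 7: {5,6}
'c' @ 8: {1,3,4,7}  [accepting]
after full input: {1,3,4,7}  (accept=1 in)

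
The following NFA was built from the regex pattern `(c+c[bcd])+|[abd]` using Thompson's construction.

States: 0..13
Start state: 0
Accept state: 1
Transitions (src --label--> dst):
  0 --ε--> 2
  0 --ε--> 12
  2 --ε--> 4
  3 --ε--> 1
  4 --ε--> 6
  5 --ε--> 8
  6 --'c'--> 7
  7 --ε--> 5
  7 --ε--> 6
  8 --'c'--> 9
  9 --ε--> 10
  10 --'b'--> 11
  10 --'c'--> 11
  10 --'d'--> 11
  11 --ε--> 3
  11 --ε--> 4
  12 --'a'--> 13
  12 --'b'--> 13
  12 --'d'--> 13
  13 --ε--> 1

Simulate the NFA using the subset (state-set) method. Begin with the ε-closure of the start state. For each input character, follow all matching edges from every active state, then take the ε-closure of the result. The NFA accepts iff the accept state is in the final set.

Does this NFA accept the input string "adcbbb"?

Answer: REJECT

Trace:
initial (ε-close {0}): {0,2,4,6,12}
'a' @ 1: {1,13}  (accept∈set)
'd' @ 2: {}  — dead — no transitions
rest 'cbbb' ignored (set empty)
end set {} — state 1 not in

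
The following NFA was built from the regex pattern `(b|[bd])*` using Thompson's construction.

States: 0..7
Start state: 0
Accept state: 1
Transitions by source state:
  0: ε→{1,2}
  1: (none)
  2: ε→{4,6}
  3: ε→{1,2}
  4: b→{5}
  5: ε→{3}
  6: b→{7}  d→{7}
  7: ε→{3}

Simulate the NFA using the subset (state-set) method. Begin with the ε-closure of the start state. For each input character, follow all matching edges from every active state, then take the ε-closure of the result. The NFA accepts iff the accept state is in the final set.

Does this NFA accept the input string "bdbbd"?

Answer: ACCEPT

Steps:
initial (ε-close {0}): {0,1,2,4,6}
'b' @ 1: {1,2,3,4,5,6,7}  (accept∈set)
'd' @ 2: {1,2,3,4,6,7}  (accept∈set)
'b' @ 3: {1,2,3,4,5,6,7}  (accept∈set)
'b' @ 4: {1,2,3,4,5,6,7}  (accept∈set)
'd' @ 5: {1,2,3,4,6,7}  (accept∈set)
end set {1,2,3,4,6,7} — state 1 in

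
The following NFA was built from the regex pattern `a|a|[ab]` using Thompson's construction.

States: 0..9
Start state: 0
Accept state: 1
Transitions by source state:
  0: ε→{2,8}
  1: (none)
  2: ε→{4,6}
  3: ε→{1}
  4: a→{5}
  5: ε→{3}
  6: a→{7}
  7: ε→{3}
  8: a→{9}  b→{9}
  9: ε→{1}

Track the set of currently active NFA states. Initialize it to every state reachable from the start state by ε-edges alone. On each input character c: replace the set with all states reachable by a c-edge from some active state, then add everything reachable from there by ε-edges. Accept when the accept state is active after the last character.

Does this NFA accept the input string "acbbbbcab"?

initial (ε-close {0}): {0,2,4,6,8}
'a' @ 1: {1,3,5,7,9}  [accepting]
'c' @ 2: {}  — state set empty
rest 'bbbbcab' ignored (set empty)
after full input: {}  (accept=1 not in)

Answer: REJECT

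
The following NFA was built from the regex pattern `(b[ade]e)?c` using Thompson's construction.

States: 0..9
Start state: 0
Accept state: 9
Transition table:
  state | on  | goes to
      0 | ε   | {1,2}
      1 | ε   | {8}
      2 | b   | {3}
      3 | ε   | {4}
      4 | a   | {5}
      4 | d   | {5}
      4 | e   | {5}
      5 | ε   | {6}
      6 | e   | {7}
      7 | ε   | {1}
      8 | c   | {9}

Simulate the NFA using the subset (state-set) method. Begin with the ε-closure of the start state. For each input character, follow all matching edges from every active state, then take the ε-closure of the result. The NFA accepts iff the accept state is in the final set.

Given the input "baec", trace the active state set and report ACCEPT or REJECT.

Answer: ACCEPT

Steps:
S₀ = ε-closure({0}) = {0,1,2,8}
'b' @ 1: {3,4}
'a' @ 2: {5,6}
'e' @ 3: {1,7,8}
'c' @ 4: {9}  ✓accept
end set {9} — state 9 in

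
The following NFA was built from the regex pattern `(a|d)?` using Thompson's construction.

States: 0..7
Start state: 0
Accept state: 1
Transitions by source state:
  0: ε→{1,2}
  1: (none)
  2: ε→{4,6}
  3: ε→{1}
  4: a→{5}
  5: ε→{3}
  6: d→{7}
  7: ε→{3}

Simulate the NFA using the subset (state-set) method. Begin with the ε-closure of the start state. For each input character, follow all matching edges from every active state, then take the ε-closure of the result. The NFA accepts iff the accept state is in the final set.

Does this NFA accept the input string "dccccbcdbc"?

Answer: REJECT

Steps:
start: ε-closure({0}) = {0,1,2,4,6}
'd' @ 1: {1,3,7}  [accepting]
'c' @ 2: {}  — dead — no transitions
rest 'cccbcdbc' ignored (set empty)
end set {} — state 1 not in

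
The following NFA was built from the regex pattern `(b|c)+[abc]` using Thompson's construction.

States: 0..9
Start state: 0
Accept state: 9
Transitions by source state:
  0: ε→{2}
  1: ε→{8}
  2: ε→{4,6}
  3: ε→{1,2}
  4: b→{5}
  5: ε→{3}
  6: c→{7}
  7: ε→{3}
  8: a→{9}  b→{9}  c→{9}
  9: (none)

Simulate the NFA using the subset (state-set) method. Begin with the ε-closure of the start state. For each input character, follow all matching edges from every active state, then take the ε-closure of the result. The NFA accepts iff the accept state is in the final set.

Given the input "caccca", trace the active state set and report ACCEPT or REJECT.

Answer: REJECT

Trace:
initial (ε-close {0}): {0,2,4,6}
'c' @ 1: {1,2,3,4,6,7,8}
'a' @ 2: {9}  (accept∈set)
'c' @ 3: {}  — no active states
rest 'cca' ignored (set empty)
final: {}; accept 9 not in set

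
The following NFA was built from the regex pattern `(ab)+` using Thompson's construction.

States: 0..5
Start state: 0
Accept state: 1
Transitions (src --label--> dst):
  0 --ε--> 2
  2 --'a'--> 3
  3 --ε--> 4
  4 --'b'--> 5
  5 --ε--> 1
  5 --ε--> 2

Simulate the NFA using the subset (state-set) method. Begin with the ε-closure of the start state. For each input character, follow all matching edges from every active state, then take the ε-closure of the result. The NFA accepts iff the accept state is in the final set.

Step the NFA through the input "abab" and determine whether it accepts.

S₀ = ε-closure({0}) = {0,2}
'a' @ 1: {3,4}
'b' @ 2: {1,2,5}  [accepting]
'a' @ 3: {3,4}
'b' @ 4: {1,2,5}  [accepting]
final: {1,2,5}; accept 1 in set

Answer: ACCEPT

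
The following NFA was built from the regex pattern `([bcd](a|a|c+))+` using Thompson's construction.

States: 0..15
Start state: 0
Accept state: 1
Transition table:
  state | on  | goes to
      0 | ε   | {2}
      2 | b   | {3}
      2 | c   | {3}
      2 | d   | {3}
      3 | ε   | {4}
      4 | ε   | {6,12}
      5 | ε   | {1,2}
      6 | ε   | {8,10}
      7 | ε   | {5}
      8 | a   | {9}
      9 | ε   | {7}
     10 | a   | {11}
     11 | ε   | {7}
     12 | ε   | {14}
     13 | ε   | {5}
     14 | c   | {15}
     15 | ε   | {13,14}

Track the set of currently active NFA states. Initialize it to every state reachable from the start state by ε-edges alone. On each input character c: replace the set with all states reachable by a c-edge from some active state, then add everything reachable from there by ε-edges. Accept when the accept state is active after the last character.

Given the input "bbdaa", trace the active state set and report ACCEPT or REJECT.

start: ε-closure({0}) = {0,2}
'b' @ 1: {3,4,6,8,10,12,14}
'b' @ 2: {}  — dead — no transitions
rest 'daa' ignored (set empty)
final: {}; accept 1 not in set

Answer: REJECT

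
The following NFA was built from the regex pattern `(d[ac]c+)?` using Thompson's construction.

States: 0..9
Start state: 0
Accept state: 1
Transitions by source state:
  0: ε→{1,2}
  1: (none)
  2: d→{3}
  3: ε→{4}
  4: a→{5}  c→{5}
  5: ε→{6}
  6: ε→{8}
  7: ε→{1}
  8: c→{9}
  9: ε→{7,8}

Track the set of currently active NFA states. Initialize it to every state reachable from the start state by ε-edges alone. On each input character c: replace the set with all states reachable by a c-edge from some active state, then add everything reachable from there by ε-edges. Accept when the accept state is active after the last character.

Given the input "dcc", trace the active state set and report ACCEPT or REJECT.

Answer: ACCEPT

Trace:
start: ε-closure({0}) = {0,1,2}
'd' @ 1: {3,4}
'c' @ 2: {5,6,8}
'c' @ 3: {1,7,8,9}  ✓accept
end set {1,7,8,9} — state 1 in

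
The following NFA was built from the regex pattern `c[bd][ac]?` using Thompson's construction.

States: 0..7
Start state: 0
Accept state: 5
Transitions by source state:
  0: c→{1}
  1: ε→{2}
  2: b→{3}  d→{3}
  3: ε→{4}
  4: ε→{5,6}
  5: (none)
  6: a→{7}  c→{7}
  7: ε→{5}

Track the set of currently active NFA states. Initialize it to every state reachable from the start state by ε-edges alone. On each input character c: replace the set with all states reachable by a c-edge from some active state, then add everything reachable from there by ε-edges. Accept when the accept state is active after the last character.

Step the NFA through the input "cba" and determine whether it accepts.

Answer: ACCEPT

Trace:
S₀ = ε-closure({0}) = {0}
'c' @ 1: {1,2}
'b' @ 2: {3,4,5,6}  ✓accept
'a' @ 3: {5,7}  ✓accept
end set {5,7} — state 5 in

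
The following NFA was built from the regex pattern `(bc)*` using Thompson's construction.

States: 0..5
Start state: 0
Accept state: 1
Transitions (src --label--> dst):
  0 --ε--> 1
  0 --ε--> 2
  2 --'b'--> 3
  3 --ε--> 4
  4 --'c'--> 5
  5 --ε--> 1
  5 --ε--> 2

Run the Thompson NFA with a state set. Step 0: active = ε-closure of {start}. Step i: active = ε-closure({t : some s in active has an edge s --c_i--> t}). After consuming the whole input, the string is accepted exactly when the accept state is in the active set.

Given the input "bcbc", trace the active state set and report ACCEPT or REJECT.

Answer: ACCEPT

Derivation:
initial (ε-close {0}): {0,1,2}
'b' @ 1: {3,4}
'c' @ 2: {1,2,5}  ✓accept
'b' @ 3: {3,4}
'c' @ 4: {1,2,5}  ✓accept
final: {1,2,5}; accept 1 in set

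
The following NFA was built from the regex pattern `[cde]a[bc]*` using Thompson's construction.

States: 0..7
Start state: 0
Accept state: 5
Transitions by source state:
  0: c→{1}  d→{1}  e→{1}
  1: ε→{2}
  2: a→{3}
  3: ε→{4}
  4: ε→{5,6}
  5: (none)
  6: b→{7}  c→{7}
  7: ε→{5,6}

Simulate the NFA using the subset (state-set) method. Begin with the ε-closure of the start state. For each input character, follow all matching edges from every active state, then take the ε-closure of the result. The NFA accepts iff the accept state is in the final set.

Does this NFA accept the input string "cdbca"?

initial (ε-close {0}): {0}
'c' @ 1: {1,2}
'd' @ 2: {}  — no active states
rest 'bca' ignored (set empty)
end set {} — state 5 not in

Answer: REJECT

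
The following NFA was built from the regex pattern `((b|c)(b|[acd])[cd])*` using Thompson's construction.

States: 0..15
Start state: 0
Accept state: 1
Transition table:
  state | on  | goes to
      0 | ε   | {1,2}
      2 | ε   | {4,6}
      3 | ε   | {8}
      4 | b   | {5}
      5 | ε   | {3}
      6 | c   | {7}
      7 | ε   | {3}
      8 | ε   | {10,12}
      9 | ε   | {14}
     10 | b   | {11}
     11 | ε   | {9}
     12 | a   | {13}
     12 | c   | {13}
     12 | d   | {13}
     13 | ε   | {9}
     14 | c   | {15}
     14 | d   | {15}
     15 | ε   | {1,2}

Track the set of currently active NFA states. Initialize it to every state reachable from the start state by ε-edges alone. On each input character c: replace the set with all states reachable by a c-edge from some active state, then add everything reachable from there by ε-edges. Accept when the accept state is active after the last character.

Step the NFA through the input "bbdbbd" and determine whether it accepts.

initial (ε-close {0}): {0,1,2,4,6}
'b' @ 1: {3,5,8,10,12}
'b' @ 2: {9,11,14}
'd' @ 3: {1,2,4,6,15}  [accepting]
'b' @ 4: {3,5,8,10,12}
'b' @ 5: {9,11,14}
'd' @ 6: {1,2,4,6,15}  [accepting]
end set {1,2,4,6,15} — state 1 in

Answer: ACCEPT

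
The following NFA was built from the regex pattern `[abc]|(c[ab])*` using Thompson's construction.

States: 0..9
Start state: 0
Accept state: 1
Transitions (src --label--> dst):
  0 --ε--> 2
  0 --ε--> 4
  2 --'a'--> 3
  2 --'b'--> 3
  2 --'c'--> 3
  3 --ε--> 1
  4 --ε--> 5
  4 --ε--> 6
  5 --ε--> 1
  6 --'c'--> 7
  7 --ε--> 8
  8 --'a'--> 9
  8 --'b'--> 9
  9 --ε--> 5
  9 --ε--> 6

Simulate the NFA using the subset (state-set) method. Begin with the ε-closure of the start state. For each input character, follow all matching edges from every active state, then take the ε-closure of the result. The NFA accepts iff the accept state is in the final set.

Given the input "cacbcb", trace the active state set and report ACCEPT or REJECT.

S₀ = ε-closure({0}) = {0,1,2,4,5,6}
'c' @ 1: {1,3,7,8}  ✓accept
'a' @ 2: {1,5,6,9}  ✓accept
'c' @ 3: {7,8}
'b' @ 4: {1,5,6,9}  ✓accept
'c' @ 5: {7,8}
'b' @ 6: {1,5,6,9}  ✓accept
after full input: {1,5,6,9}  (accept=1 in)

Answer: ACCEPT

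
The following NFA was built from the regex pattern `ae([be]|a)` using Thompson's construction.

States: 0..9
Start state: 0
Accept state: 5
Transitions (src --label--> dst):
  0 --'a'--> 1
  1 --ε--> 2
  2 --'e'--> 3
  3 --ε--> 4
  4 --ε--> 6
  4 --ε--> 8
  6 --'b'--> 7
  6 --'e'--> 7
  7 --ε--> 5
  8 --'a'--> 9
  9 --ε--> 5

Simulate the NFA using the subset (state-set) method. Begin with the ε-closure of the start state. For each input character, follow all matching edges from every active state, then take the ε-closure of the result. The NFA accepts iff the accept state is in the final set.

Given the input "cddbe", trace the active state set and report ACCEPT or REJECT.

Answer: REJECT

Trace:
initial (ε-close {0}): {0}
'c' @ 1: {}  — dead — no transitions
rest 'ddbe' ignored (set empty)
end set {} — state 5 not in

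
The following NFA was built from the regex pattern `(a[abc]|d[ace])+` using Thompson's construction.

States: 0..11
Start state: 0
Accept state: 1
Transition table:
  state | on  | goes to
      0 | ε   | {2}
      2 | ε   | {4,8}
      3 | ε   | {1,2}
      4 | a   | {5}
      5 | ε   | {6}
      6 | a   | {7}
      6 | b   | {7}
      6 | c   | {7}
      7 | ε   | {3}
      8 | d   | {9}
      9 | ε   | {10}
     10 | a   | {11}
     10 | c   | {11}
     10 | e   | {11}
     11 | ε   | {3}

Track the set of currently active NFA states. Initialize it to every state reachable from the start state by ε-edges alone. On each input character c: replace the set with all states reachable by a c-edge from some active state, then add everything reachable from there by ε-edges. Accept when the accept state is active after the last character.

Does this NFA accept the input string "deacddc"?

S₀ = ε-closure({0}) = {0,2,4,8}
'd' @ 1: {9,10}
'e' @ 2: {1,2,3,4,8,11}  (accept∈set)
'a' @ 3: {5,6}
'c' @ 4: {1,2,3,4,7,8}  (accept∈set)
'd' @ 5: {9,10}
'd' @ 6: {}  — no active states
rest 'c' ignored (set empty)
after full input: {}  (accept=1 not in)

Answer: REJECT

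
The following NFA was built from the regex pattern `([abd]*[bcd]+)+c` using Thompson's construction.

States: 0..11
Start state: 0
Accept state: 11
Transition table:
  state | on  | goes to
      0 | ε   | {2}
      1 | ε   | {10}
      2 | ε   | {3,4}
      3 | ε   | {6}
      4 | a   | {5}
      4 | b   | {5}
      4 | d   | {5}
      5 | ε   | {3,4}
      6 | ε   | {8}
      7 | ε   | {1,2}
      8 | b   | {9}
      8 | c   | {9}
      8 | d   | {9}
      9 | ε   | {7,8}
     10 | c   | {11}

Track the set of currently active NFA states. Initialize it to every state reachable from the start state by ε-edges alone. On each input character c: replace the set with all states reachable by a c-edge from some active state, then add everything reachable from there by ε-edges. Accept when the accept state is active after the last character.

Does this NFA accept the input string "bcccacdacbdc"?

Answer: ACCEPT

Derivation:
initial (ε-close {0}): {0,2,3,4,6,8}
'b' @ 1: {1,2,3,4,5,6,7,8,9,10}
'c' @ 2: {1,2,3,4,6,7,8,9,10,11}  [accepting]
'c' @ 3: {1,2,3,4,6,7,8,9,10,11}  [accepting]
'c' @ 4: {1,2,3,4,6,7,8,9,10,11}  [accepting]
'a' @ 5: {3,4,5,6,8}
'c' @ 6: {1,2,3,4,6,7,8,9,10}
'd' @ 7: {1,2,3,4,5,6,7,8,9,10}
'a' @ 8: {3,4,5,6,8}
'c' @ 9: {1,2,3,4,6,7,8,9,10}
'b' @ 10: {1,2,3,4,5,6,7,8,9,10}
'd' @ 11: {1,2,3,4,5,6,7,8,9,10}
'c' @ 12: {1,2,3,4,6,7,8,9,10,11}  [accepting]
end set {1,2,3,4,6,7,8,9,10,11} — state 11 in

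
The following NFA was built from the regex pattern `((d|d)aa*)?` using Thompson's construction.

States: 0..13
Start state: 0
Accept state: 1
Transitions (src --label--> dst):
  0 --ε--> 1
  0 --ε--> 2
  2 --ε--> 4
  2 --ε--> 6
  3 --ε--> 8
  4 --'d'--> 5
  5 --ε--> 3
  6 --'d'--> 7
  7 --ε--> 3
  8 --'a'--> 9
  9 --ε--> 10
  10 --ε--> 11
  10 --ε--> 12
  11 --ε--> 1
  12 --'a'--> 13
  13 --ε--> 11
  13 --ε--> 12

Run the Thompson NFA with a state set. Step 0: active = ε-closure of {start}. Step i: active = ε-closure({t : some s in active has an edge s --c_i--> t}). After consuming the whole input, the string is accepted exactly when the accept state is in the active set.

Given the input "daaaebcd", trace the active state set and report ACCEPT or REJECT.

start: ε-closure({0}) = {0,1,2,4,6}
'd' @ 1: {3,5,7,8}
'a' @ 2: {1,9,10,11,12}  [accepting]
'a' @ 3: {1,11,12,13}  [accepting]
'a' @ 4: {1,11,12,13}  [accepting]
'e' @ 5: {}  — no active states
rest 'bcd' ignored (set empty)
after full input: {}  (accept=1 not in)

Answer: REJECT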